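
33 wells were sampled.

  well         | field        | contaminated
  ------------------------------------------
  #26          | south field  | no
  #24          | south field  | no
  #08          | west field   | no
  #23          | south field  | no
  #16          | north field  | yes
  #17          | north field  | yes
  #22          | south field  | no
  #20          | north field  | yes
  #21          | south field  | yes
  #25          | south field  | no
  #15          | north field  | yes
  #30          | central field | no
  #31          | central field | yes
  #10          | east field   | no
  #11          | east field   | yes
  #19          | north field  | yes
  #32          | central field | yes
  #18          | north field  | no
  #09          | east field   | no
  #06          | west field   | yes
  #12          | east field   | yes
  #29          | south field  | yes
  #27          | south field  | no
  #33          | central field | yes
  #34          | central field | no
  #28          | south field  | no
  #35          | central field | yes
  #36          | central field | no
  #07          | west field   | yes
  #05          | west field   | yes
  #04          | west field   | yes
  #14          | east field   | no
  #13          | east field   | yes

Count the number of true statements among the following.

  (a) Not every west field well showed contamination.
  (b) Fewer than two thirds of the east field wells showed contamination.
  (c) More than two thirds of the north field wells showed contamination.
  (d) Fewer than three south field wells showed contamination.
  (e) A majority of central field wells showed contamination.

5

(a) west field: |A| = 5, |A ∩ B| = 4; needs A ⊄ B (|A ∖ B| ≥ 1) — true.
(b) east field: |A| = 6, |A ∩ B| = 3; needs |A ∩ B| / |A| < 2/3 — true.
(c) north field: |A| = 6, |A ∩ B| = 5; needs |A ∩ B| / |A| > 2/3 — true.
(d) south field: |A| = 9, |A ∩ B| = 2; needs |A ∩ B| < 3 — true.
(e) central field: |A| = 7, |A ∩ B| = 4; needs |A ∩ B| > |A ∖ B| — true.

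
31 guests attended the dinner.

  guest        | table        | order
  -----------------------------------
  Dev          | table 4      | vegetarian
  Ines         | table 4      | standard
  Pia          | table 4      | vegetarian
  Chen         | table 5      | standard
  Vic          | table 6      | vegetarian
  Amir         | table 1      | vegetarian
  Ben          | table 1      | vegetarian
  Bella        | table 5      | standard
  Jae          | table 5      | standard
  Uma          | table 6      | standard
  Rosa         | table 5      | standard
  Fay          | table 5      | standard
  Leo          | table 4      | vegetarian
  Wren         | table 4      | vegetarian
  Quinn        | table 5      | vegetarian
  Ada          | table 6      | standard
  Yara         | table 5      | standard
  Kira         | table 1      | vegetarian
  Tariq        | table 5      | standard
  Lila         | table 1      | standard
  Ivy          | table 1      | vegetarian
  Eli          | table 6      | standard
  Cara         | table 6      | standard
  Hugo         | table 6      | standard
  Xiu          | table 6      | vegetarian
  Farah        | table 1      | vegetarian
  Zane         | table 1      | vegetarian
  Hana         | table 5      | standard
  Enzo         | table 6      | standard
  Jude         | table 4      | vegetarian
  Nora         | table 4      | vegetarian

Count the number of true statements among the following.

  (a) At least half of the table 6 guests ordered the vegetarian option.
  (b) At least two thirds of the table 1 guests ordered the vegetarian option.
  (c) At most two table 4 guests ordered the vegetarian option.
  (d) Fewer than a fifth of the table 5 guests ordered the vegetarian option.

(a) table 6: |A| = 8, |A ∩ B| = 2; needs |A ∩ B| ≥ |A ∖ B| — false.
(b) table 1: |A| = 7, |A ∩ B| = 6; needs |A ∩ B| / |A| ≥ 2/3 — true.
(c) table 4: |A| = 7, |A ∩ B| = 6; needs |A ∩ B| ≤ 2 — false.
(d) table 5: |A| = 9, |A ∩ B| = 1; needs |A ∩ B| / |A| < 1/5 — true.

2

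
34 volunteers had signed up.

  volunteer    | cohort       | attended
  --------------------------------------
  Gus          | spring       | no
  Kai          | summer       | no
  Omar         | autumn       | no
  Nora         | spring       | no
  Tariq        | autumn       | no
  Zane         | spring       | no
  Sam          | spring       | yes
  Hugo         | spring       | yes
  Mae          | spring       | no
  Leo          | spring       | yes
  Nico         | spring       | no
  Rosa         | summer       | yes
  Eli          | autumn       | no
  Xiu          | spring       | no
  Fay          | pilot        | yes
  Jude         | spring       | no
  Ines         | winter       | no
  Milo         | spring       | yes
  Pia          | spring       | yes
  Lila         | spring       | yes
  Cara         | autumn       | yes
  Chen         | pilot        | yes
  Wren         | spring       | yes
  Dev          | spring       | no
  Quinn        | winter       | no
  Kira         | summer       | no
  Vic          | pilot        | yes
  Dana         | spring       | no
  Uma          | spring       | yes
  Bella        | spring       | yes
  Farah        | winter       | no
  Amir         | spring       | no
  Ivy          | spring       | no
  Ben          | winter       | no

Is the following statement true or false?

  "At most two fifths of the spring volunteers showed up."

False

The determiner here denotes the relation: |A ∩ B| / |A| ≤ 2/5.
|A| = 20, |A ∩ B| = 9, |A ∖ B| = 11.
|A ∩ B|/|A| = 9/20, so the statement is false.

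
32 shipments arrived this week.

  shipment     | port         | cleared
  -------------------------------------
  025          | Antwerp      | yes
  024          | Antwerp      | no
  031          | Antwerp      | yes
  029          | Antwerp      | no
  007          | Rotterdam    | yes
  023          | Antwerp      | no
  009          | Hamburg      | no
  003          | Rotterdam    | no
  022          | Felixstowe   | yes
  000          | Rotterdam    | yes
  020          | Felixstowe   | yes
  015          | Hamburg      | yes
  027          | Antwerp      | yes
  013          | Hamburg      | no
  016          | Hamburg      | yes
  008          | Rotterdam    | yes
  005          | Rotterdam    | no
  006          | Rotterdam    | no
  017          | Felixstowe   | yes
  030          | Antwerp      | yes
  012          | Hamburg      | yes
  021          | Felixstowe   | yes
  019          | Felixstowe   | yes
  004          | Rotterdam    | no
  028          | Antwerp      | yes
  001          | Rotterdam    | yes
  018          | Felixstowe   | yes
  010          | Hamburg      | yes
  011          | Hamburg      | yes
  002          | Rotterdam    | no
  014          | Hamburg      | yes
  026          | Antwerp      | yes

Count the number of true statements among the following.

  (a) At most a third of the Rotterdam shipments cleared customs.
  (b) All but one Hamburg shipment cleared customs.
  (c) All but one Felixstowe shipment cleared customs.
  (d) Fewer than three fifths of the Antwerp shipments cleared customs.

0

(a) Rotterdam: |A| = 9, |A ∩ B| = 4; needs |A ∩ B| / |A| ≤ 1/3 — false.
(b) Hamburg: |A| = 8, |A ∩ B| = 6; needs |A ∖ B| = 1 — false.
(c) Felixstowe: |A| = 6, |A ∩ B| = 6; needs |A ∖ B| = 1 — false.
(d) Antwerp: |A| = 9, |A ∩ B| = 6; needs |A ∩ B| / |A| < 3/5 — false.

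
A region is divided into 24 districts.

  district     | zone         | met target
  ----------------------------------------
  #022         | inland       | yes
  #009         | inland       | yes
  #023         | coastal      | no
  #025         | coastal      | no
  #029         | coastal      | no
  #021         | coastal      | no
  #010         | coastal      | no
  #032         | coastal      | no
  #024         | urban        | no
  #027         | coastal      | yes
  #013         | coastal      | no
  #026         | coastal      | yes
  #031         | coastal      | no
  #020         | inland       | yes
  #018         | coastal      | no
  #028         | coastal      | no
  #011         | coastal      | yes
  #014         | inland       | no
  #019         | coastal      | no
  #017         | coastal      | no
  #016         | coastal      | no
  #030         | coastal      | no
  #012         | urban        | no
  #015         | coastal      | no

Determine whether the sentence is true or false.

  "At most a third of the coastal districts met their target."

True

Truth condition: |A ∩ B| / |A| ≤ 1/3.
|A| = 18, |A ∩ B| = 3, |A ∖ B| = 15.
|A ∩ B|/|A| = 3/18, so the statement is true.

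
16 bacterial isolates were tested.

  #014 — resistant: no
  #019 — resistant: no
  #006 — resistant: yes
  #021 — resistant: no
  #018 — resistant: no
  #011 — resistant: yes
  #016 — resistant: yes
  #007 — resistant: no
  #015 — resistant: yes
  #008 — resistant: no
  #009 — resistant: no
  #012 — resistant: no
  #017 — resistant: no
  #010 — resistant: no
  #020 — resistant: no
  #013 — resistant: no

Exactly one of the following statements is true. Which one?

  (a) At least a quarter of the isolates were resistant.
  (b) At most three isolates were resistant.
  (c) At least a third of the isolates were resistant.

|A| = 16, |A ∩ B| = 4, |A ∖ B| = 12.
(a) requires |A ∩ B| / |A| ≥ 1/4: true.
(b) requires |A ∩ B| ≤ 3: false.
(c) requires |A ∩ B| / |A| ≥ 1/3: false.

(a)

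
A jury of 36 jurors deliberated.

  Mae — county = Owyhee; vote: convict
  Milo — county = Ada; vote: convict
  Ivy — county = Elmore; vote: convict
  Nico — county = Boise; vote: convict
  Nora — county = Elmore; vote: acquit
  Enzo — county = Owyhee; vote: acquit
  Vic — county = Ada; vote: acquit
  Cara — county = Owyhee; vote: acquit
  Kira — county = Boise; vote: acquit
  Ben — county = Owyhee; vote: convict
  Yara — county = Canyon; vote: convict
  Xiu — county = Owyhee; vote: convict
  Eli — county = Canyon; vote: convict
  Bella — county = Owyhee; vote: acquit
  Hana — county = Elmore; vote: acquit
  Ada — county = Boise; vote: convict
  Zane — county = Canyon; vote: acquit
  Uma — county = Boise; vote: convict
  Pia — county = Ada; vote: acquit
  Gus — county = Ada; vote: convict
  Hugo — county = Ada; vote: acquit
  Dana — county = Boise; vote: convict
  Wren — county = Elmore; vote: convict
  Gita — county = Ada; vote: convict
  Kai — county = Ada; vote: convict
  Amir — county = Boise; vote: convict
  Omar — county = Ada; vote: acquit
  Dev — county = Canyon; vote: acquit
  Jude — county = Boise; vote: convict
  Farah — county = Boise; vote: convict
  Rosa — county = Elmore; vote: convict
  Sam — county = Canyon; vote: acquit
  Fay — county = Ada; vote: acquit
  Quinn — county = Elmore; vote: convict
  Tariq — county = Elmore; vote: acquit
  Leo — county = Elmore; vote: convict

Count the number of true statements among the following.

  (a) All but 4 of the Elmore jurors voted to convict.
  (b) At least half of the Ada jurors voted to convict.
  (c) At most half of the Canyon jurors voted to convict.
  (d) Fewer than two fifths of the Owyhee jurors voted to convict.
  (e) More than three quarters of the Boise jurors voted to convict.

2

(a) Elmore: |A| = 8, |A ∩ B| = 5; needs |A ∖ B| = 4 — false.
(b) Ada: |A| = 9, |A ∩ B| = 4; needs |A ∩ B| ≥ |A ∖ B| — false.
(c) Canyon: |A| = 5, |A ∩ B| = 2; needs |A ∩ B| ≤ |A ∖ B| — true.
(d) Owyhee: |A| = 6, |A ∩ B| = 3; needs |A ∩ B| / |A| < 2/5 — false.
(e) Boise: |A| = 8, |A ∩ B| = 7; needs |A ∩ B| / |A| > 3/4 — true.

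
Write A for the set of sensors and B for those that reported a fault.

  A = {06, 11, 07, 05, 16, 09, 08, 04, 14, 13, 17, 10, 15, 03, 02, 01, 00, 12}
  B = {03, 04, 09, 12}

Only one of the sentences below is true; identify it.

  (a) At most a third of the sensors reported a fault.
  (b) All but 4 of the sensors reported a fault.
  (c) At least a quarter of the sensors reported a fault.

|A| = 18, |A ∩ B| = 4, |A ∖ B| = 14.
(a) requires |A ∩ B| / |A| ≤ 1/3: true.
(b) requires |A ∖ B| = 4: false.
(c) requires |A ∩ B| / |A| ≥ 1/4: false.

(a)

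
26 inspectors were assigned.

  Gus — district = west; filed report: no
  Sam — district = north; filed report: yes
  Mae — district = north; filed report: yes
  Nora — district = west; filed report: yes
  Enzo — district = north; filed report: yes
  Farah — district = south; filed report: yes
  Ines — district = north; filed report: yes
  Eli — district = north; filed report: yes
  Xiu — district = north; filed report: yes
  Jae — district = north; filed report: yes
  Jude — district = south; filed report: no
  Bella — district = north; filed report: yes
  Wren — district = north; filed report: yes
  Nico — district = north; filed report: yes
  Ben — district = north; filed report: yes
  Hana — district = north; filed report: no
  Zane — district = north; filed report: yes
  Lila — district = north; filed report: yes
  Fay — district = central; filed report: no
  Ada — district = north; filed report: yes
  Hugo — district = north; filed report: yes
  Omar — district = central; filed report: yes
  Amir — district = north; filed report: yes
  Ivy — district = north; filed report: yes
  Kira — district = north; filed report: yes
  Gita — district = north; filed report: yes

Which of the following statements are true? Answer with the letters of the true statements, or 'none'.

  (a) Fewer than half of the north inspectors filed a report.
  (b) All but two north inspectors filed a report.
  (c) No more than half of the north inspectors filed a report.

none

|A| = 20, |A ∩ B| = 19, |A ∖ B| = 1.
(a) |A ∩ B| < |A ∖ B|: fails.
(b) |A ∖ B| = 2: fails.
(c) |A ∩ B| ≤ |A ∖ B|: fails.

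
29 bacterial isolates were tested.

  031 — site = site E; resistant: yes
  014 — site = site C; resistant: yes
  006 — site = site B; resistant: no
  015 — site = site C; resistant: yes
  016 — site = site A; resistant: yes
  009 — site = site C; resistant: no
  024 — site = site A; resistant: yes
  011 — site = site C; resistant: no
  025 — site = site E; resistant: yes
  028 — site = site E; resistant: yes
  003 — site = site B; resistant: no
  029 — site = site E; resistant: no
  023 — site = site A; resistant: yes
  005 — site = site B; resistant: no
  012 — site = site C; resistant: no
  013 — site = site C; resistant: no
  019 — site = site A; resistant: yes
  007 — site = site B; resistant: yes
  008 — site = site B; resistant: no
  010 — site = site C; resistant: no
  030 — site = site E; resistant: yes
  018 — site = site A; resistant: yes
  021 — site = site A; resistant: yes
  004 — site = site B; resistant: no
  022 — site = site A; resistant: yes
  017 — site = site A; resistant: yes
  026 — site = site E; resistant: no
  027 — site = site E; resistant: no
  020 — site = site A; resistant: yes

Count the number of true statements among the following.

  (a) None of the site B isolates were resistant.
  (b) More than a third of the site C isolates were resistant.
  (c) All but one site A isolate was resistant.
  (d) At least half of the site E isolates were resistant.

(a) site B: |A| = 6, |A ∩ B| = 1; needs A ∩ B = ∅ (|A ∩ B| = 0) — false.
(b) site C: |A| = 7, |A ∩ B| = 2; needs |A ∩ B| / |A| > 1/3 — false.
(c) site A: |A| = 9, |A ∩ B| = 9; needs |A ∖ B| = 1 — false.
(d) site E: |A| = 7, |A ∩ B| = 4; needs |A ∩ B| ≥ |A ∖ B| — true.

1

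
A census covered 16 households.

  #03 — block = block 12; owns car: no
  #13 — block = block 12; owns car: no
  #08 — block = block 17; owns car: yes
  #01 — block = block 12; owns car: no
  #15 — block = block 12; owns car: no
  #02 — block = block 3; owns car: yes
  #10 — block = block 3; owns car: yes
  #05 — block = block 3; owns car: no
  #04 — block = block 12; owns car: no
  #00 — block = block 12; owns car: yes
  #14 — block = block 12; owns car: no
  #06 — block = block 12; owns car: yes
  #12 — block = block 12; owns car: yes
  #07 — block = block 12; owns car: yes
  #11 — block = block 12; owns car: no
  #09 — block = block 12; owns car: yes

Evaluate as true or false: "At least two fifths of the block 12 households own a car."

True

Truth condition: |A ∩ B| / |A| ≥ 2/5.
A (the restrictor) = {#03, #13, #01, #15, #04, #00, #14, #06, #12, #07, #11, #09}, |A| = 12.
A ∩ B = {#00, #06, #12, #07, #09}, so |A ∩ B| = 5.
A ∖ B = {#03, #13, #01, #15, #04, #14, #11}, so |A ∖ B| = 7.
|A ∩ B|/|A| = 5/12, so the statement is true.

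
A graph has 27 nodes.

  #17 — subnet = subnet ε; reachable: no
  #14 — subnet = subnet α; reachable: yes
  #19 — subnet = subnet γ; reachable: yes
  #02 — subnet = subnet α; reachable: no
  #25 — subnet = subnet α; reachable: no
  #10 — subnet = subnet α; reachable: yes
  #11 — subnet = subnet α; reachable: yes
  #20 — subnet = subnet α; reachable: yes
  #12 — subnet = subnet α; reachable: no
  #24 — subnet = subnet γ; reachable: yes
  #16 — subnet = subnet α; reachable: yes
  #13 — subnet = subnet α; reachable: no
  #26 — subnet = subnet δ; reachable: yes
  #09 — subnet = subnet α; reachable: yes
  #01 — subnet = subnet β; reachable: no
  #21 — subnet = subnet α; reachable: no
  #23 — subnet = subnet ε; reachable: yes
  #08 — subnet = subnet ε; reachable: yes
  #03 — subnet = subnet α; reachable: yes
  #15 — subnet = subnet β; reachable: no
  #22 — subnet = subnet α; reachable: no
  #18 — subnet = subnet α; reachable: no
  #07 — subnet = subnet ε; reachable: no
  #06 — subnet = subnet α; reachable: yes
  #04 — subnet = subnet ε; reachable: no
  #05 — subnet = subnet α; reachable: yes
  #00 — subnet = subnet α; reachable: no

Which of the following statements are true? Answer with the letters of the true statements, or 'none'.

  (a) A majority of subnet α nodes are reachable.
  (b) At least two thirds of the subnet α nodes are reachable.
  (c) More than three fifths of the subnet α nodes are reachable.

(a)

|A| = 17, |A ∩ B| = 9, |A ∖ B| = 8.
(a) |A ∩ B| > |A ∖ B|: holds.
(b) |A ∩ B| / |A| ≥ 2/3: fails.
(c) |A ∩ B| / |A| > 3/5: fails.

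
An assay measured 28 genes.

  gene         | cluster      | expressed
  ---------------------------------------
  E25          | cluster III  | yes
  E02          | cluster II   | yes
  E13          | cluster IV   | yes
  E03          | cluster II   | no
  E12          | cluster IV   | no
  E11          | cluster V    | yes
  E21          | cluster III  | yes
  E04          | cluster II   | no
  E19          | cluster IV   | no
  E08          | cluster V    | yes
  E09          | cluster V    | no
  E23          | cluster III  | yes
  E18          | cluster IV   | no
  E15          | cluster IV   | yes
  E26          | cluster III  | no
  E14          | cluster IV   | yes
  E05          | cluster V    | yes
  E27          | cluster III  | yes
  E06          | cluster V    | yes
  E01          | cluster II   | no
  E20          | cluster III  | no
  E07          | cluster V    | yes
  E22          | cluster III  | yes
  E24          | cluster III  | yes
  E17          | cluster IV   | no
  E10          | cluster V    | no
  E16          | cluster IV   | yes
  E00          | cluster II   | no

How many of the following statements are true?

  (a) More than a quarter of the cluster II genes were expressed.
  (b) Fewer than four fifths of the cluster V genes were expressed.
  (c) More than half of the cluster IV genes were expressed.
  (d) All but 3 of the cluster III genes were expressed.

1

(a) cluster II: |A| = 5, |A ∩ B| = 1; needs |A ∩ B| / |A| > 1/4 — false.
(b) cluster V: |A| = 7, |A ∩ B| = 5; needs |A ∩ B| / |A| < 4/5 — true.
(c) cluster IV: |A| = 8, |A ∩ B| = 4; needs |A ∩ B| > |A ∖ B| — false.
(d) cluster III: |A| = 8, |A ∩ B| = 6; needs |A ∖ B| = 3 — false.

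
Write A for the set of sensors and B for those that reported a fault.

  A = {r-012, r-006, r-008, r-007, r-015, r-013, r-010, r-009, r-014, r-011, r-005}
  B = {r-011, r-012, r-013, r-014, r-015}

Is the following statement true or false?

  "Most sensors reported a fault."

False

'Most sensors reported a fault' holds iff |A ∩ B| > |A ∖ B|.
A (the restrictor) = {r-012, r-006, r-008, r-007, r-015, r-013, r-010, r-009, r-014, r-011, r-005}, |A| = 11.
A ∩ B = {r-012, r-015, r-013, r-014, r-011}, so |A ∩ B| = 5.
A ∖ B = {r-006, r-008, r-007, r-010, r-009, r-005}, so |A ∖ B| = 6.
5 < 6, so the statement is false.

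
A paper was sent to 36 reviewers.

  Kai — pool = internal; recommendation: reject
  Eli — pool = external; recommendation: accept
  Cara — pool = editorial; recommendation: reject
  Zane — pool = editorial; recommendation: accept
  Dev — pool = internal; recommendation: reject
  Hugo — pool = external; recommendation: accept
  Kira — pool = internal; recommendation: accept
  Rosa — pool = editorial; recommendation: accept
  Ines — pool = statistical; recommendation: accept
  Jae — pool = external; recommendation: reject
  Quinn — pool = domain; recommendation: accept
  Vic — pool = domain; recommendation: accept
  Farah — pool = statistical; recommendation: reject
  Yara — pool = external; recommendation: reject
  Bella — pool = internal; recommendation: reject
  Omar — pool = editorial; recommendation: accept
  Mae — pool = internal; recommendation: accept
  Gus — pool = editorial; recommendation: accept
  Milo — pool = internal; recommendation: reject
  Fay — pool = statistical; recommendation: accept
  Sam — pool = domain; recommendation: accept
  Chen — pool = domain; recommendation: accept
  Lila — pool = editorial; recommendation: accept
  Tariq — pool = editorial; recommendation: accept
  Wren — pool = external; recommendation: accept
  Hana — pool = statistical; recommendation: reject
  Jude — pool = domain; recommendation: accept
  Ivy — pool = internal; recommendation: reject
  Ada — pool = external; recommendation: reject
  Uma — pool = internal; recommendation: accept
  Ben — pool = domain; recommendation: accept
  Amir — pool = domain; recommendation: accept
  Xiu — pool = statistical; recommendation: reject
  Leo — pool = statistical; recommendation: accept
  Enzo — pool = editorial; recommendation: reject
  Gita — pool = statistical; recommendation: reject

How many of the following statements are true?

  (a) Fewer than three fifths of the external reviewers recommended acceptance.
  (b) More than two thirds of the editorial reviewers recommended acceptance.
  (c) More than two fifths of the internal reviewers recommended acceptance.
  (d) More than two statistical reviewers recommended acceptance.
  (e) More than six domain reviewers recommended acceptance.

(a) external: |A| = 6, |A ∩ B| = 3; needs |A ∩ B| / |A| < 3/5 — true.
(b) editorial: |A| = 8, |A ∩ B| = 6; needs |A ∩ B| / |A| > 2/3 — true.
(c) internal: |A| = 8, |A ∩ B| = 3; needs |A ∩ B| / |A| > 2/5 — false.
(d) statistical: |A| = 7, |A ∩ B| = 3; needs |A ∩ B| > 2 — true.
(e) domain: |A| = 7, |A ∩ B| = 7; needs |A ∩ B| > 6 — true.

4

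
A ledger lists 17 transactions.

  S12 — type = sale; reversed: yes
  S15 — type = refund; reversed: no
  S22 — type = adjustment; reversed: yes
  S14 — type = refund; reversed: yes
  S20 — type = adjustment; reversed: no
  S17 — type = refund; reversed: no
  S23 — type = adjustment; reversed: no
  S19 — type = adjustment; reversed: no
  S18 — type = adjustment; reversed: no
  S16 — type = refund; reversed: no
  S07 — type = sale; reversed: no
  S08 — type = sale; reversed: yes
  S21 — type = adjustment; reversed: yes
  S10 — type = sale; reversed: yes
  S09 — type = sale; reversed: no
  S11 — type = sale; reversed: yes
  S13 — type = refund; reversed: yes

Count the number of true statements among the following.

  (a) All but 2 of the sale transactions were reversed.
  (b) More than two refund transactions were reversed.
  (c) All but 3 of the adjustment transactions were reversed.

(a) sale: |A| = 6, |A ∩ B| = 4; needs |A ∖ B| = 2 — true.
(b) refund: |A| = 5, |A ∩ B| = 2; needs |A ∩ B| > 2 — false.
(c) adjustment: |A| = 6, |A ∩ B| = 2; needs |A ∖ B| = 3 — false.

1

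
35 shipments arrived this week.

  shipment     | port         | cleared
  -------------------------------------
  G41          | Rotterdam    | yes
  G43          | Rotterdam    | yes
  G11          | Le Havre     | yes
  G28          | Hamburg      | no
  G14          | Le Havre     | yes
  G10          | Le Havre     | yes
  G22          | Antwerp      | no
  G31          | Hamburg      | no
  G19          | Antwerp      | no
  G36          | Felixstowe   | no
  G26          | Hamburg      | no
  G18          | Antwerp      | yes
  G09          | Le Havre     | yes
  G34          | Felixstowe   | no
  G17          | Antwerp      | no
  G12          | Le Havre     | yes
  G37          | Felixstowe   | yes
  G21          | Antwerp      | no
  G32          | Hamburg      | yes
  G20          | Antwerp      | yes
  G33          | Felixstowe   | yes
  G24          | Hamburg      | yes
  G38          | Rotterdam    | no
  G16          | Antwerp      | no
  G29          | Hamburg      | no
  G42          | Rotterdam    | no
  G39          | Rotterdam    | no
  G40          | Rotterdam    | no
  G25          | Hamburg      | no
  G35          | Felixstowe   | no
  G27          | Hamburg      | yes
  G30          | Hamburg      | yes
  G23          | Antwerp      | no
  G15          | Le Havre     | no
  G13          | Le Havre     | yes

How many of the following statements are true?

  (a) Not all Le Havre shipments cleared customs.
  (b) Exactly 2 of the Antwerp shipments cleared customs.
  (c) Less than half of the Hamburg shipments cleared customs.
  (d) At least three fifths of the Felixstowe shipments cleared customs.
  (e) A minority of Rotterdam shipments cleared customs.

4

(a) Le Havre: |A| = 7, |A ∩ B| = 6; needs A ⊄ B (|A ∖ B| ≥ 1) — true.
(b) Antwerp: |A| = 8, |A ∩ B| = 2; needs |A ∩ B| = 2 — true.
(c) Hamburg: |A| = 9, |A ∩ B| = 4; needs |A ∩ B| < |A ∖ B| — true.
(d) Felixstowe: |A| = 5, |A ∩ B| = 2; needs |A ∩ B| / |A| ≥ 3/5 — false.
(e) Rotterdam: |A| = 6, |A ∩ B| = 2; needs |A ∩ B| < |A ∖ B| — true.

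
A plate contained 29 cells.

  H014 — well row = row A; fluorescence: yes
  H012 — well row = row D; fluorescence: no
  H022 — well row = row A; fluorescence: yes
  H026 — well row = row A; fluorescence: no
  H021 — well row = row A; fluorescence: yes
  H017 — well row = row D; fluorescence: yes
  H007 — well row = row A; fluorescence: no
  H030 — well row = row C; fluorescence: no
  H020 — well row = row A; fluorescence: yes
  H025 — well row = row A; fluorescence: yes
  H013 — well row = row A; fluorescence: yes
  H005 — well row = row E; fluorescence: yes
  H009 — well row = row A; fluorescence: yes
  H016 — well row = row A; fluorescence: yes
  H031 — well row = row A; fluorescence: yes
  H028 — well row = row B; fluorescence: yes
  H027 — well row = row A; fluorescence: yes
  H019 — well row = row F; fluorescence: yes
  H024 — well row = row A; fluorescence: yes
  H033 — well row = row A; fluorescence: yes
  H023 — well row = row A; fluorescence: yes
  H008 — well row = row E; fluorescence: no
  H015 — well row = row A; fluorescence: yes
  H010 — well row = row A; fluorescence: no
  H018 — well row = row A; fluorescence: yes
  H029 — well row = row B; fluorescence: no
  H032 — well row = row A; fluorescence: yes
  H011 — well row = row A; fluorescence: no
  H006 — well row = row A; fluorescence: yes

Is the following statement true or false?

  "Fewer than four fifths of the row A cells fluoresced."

False

'Fewer than four fifths of the row A cells fluoresced' holds iff |A ∩ B| / |A| < 4/5.
|A| = 21, |A ∩ B| = 17, |A ∖ B| = 4.
|A ∩ B|/|A| = 17/21, so the statement is false.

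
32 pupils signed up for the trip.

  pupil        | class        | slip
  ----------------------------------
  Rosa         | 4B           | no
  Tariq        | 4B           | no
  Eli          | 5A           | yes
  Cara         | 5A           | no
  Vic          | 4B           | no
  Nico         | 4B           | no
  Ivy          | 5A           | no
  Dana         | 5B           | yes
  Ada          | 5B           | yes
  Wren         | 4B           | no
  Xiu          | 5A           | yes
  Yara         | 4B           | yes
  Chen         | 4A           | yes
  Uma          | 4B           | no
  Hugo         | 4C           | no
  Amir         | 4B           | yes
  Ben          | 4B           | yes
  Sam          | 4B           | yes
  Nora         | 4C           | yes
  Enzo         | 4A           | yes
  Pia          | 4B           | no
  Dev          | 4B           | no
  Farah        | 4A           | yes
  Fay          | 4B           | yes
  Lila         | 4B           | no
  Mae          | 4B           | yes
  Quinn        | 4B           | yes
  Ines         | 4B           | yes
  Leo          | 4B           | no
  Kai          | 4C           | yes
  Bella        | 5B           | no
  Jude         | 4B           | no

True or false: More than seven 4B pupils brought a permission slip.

Truth condition: |A ∩ B| > 7.
|A| = 19, |A ∩ B| = 8, |A ∖ B| = 11.
|A ∩ B| = 8, so the statement is true.

True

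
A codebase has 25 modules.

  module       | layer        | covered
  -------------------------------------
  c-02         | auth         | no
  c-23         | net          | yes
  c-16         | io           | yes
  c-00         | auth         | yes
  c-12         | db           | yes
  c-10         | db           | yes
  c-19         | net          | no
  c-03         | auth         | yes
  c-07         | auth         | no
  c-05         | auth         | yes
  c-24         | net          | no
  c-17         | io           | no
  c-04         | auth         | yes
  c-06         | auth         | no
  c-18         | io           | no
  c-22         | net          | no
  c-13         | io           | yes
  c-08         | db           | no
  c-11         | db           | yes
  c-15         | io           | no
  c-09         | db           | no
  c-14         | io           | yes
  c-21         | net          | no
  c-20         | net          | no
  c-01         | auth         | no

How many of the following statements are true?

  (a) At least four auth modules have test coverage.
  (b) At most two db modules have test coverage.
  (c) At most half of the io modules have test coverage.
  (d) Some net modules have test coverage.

3

(a) auth: |A| = 8, |A ∩ B| = 4; needs |A ∩ B| ≥ 4 — true.
(b) db: |A| = 5, |A ∩ B| = 3; needs |A ∩ B| ≤ 2 — false.
(c) io: |A| = 6, |A ∩ B| = 3; needs |A ∩ B| ≤ |A ∖ B| — true.
(d) net: |A| = 6, |A ∩ B| = 1; needs A ∩ B ≠ ∅ (|A ∩ B| ≥ 1) — true.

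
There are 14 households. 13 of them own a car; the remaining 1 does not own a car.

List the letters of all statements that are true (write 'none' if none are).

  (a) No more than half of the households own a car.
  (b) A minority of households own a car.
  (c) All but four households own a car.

|A| = 14, |A ∩ B| = 13, |A ∖ B| = 1.
(a) |A ∩ B| ≤ |A ∖ B|: fails.
(b) |A ∩ B| < |A ∖ B|: fails.
(c) |A ∖ B| = 4: fails.

none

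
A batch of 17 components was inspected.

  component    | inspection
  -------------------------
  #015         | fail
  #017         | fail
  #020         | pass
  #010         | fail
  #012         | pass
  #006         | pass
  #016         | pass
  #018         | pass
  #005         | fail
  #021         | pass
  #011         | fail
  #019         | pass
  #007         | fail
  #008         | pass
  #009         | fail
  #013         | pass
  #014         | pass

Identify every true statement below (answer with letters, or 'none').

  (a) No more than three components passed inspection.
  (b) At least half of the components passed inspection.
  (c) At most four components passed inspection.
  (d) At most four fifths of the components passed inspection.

|A| = 17, |A ∩ B| = 10, |A ∖ B| = 7.
(a) |A ∩ B| ≤ 3: fails.
(b) |A ∩ B| ≥ |A ∖ B|: holds.
(c) |A ∩ B| ≤ 4: fails.
(d) |A ∩ B| / |A| ≤ 4/5: holds.

(b), (d)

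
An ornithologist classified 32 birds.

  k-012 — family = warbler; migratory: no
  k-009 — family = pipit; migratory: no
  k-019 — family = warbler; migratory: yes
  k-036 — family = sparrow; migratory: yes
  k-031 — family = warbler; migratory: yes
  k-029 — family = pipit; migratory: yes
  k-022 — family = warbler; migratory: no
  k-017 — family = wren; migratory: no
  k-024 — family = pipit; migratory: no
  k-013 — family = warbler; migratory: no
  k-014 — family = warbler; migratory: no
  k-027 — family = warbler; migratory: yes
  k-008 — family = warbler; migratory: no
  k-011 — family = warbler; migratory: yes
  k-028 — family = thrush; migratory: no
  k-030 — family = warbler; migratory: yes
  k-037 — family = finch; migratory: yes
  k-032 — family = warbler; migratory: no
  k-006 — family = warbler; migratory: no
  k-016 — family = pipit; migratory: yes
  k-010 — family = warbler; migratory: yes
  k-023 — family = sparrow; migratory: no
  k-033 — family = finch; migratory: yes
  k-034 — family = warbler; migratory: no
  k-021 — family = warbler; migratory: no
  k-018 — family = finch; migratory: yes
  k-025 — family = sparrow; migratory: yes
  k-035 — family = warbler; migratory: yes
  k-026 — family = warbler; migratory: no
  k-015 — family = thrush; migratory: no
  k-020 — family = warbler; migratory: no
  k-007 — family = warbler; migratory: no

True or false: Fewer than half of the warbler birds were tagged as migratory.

The determiner here denotes the relation: |A ∩ B| < |A ∖ B|.
|A| = 19, |A ∩ B| = 7, |A ∖ B| = 12.
7 < 12, so the statement is true.

True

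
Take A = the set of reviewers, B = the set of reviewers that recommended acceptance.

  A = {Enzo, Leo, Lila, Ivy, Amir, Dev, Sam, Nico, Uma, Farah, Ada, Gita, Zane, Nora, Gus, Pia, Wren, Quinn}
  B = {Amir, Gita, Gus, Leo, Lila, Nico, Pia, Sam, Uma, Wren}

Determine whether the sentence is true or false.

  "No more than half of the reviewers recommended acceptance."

The determiner here denotes the relation: |A ∩ B| ≤ |A ∖ B|.
|A| = 18, |A ∩ B| = 10, |A ∖ B| = 8.
10 > 8, so the statement is false.

False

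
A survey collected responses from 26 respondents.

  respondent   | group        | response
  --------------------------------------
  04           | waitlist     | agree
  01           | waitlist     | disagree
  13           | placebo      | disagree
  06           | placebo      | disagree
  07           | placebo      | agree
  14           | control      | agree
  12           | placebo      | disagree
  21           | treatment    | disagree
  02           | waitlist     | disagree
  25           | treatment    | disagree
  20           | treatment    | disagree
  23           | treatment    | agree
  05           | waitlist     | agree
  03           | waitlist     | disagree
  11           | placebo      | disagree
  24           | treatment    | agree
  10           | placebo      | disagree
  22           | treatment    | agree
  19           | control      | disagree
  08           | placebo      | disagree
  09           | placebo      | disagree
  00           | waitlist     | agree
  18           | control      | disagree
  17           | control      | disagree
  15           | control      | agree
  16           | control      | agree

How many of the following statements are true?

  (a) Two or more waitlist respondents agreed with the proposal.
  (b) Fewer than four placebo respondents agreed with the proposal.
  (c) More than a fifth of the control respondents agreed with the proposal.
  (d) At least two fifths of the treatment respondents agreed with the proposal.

(a) waitlist: |A| = 6, |A ∩ B| = 3; needs |A ∩ B| ≥ 2 — true.
(b) placebo: |A| = 8, |A ∩ B| = 1; needs |A ∩ B| < 4 — true.
(c) control: |A| = 6, |A ∩ B| = 3; needs |A ∩ B| / |A| > 1/5 — true.
(d) treatment: |A| = 6, |A ∩ B| = 3; needs |A ∩ B| / |A| ≥ 2/5 — true.

4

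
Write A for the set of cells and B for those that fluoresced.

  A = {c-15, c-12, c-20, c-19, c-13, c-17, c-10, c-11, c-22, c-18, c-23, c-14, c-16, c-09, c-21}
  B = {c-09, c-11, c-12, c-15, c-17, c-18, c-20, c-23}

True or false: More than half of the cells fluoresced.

Truth condition: |A ∩ B| > |A ∖ B|.
|A| = 15, |A ∩ B| = 8, |A ∖ B| = 7.
8 > 7, so the statement is true.

True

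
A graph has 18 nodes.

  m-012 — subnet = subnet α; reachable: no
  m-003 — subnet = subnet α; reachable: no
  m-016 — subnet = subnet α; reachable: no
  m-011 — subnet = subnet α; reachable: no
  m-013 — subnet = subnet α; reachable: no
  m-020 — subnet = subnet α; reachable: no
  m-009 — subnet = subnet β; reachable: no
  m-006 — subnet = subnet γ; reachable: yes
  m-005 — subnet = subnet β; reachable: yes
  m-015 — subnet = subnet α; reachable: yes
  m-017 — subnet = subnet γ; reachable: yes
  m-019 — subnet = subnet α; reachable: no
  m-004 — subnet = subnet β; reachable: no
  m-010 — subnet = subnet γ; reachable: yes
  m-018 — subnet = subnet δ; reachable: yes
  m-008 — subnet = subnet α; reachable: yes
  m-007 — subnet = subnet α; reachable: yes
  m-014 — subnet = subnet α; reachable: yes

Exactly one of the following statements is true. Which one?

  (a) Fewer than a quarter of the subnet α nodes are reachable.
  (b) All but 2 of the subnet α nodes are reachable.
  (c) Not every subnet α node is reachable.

|A| = 11, |A ∩ B| = 4, |A ∖ B| = 7.
(a) requires |A ∩ B| / |A| < 1/4: false.
(b) requires |A ∖ B| = 2: false.
(c) requires A ⊄ B (|A ∖ B| ≥ 1): true.

(c)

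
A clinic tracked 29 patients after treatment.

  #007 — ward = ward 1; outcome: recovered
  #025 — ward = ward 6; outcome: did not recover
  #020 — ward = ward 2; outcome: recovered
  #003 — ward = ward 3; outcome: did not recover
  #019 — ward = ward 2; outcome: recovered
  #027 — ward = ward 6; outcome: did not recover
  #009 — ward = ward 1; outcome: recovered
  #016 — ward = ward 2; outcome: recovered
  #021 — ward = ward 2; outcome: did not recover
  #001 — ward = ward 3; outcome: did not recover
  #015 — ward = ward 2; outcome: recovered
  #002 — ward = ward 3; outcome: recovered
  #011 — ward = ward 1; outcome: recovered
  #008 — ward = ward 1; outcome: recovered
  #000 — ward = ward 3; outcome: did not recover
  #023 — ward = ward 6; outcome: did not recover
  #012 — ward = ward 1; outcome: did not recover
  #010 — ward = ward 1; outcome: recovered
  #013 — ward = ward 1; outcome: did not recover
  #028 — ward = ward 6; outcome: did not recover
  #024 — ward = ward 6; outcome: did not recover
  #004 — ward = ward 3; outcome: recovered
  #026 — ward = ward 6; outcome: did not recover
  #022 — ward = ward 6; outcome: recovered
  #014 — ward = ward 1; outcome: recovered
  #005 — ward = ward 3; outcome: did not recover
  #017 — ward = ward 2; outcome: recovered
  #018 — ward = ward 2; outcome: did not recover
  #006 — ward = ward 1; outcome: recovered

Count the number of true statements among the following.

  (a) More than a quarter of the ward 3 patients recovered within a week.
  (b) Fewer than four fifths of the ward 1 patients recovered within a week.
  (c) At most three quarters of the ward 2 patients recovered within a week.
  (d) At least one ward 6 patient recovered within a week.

4

(a) ward 3: |A| = 6, |A ∩ B| = 2; needs |A ∩ B| / |A| > 1/4 — true.
(b) ward 1: |A| = 9, |A ∩ B| = 7; needs |A ∩ B| / |A| < 4/5 — true.
(c) ward 2: |A| = 7, |A ∩ B| = 5; needs |A ∩ B| / |A| ≤ 3/4 — true.
(d) ward 6: |A| = 7, |A ∩ B| = 1; needs A ∩ B ≠ ∅ (|A ∩ B| ≥ 1) — true.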